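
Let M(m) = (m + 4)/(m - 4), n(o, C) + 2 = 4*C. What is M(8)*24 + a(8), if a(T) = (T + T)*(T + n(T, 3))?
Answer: 360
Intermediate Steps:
n(o, C) = -2 + 4*C
M(m) = (4 + m)/(-4 + m)
a(T) = 2*T*(10 + T) (a(T) = (T + T)*(T + (-2 + 4*3)) = (2*T)*(T + (-2 + 12)) = (2*T)*(T + 10) = (2*T)*(10 + T) = 2*T*(10 + T))
M(8)*24 + a(8) = ((4 + 8)/(-4 + 8))*24 + 2*8*(10 + 8) = (12/4)*24 + 2*8*18 = ((¼)*12)*24 + 288 = 3*24 + 288 = 72 + 288 = 360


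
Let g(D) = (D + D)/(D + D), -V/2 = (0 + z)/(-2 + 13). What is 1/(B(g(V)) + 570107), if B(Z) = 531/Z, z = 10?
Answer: 1/570638 ≈ 1.7524e-6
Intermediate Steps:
V = -20/11 (V = -2*(0 + 10)/(-2 + 13) = -20/11 ≈ -1.8182)
g(D) = 1 (g(D) = (2*D)/((2*D)) = (2*D)*(1/(2*D)) = 1)
1/(B(g(V)) + 570107) = 1/(531/1 + 570107) = 1/(531*1 + 570107) = 1/(531 + 570107) = 1/570638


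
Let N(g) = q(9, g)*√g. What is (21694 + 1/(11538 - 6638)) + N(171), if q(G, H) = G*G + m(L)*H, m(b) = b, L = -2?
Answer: 106300601/4900 - 783*√19 ≈ 18281.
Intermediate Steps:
q(G, H) = G² - 2*H (q(G, H) = G*G - 2*H = G² - 2*H)
N(g) = √g*(81 - 2*g) (N(g) = (9² - 2*g)*√g = (81 - 2*g)*√g = √g*(81 - 2*g))
(21694 + 1/(11538 - 6638)) + N(171) = (21694 + 1/(11538 - 6638)) + √171*(81 - 2*171) = (21694 + 1/4900) + (3*√19)*(81 - 342) = (21694 + 1/4900) + (3*√19)*(-261) = 106300601/4900 - 783*√19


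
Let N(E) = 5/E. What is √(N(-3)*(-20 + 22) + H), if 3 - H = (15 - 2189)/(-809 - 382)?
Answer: I*√340229/397 ≈ 1.4692*I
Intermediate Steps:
H = 1399/1191 (H = 3 - (15 - 2189)/(-809 - 382) = 3 - (-2174)/(-1191) = 3 - (-2174)*(-1)/1191 = 3 - 1*2174/1191 = 3 - 2174/1191 = 1399/1191 ≈ 1.1746)
√(N(-3)*(-20 + 22) + H) = √((5/(-3))*(-20 + 22) + 1399/1191) = √((5*(-⅓))*2 + 1399/1191) = √(-5/3*2 + 1399/1191) = √(-10/3 + 1399/1191) = √(-857/397) = I*√340229/397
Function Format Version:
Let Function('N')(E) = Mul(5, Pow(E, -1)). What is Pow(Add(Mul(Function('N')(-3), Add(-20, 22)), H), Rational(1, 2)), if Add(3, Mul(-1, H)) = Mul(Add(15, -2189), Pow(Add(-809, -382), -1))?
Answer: Mul(Rational(1, 397), I, Pow(340229, Rational(1, 2))) ≈ Mul(1.4692, I)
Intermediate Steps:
H = Rational(1399, 1191) (H = Add(3, Mul(-1, Mul(Add(15, -2189), Pow(Add(-809, -382), -1)))) = Add(3, Mul(-1, Mul(-2174, Pow(-1191, -1)))) = Add(3, Mul(-1, Mul(-2174, Rational(-1, 1191)))) = Add(3, Mul(-1, Rational(2174, 1191))) = Add(3, Rational(-2174, 1191)) = Rational(1399, 1191) ≈ 1.1746)
Pow(Add(Mul(Function('N')(-3), Add(-20, 22)), H), Rational(1, 2)) = Pow(Add(Mul(Mul(5, Pow(-3, -1)), Add(-20, 22)), Rational(1399, 1191)), Rational(1, 2)) = Pow(Add(Mul(Mul(5, Rational(-1, 3)), 2), Rational(1399, 1191)), Rational(1, 2)) = Pow(Add(Mul(Rational(-5, 3), 2), Rational(1399, 1191)), Rational(1, 2)) = Pow(Add(Rational(-10, 3), Rational(1399, 1191)), Rational(1, 2)) = Pow(Rational(-857, 397), Rational(1, 2)) = Mul(Rational(1, 397), I, Pow(340229, Rational(1, 2)))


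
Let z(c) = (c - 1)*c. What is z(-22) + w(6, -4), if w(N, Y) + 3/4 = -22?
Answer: 1933/4 ≈ 483.25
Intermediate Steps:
w(N, Y) = -91/4 (w(N, Y) = -¾ - 22 = -91/4)
z(c) = c*(-1 + c) (z(c) = (-1 + c)*c = c*(-1 + c))
z(-22) + w(6, -4) = -22*(-1 - 22) - 91/4 = -22*(-23) - 91/4 = 506 - 91/4 = 1933/4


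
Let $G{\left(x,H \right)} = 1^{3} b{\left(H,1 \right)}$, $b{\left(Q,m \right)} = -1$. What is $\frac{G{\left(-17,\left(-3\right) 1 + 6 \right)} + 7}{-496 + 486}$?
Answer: $- \frac{3}{5} \approx -0.6$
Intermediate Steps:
$G{\left(x,H \right)} = -1$ ($G{\left(x,H \right)} = 1^{3} \left(-1\right) = 1 \left(-1\right) = -1$)
$\frac{G{\left(-17,\left(-3\right) 1 + 6 \right)} + 7}{-496 + 486} = \frac{-1 + 7}{-496 + 486} = \frac{6}{-10} = 6 \left(- \frac{1}{10}\right) = - \frac{3}{5}$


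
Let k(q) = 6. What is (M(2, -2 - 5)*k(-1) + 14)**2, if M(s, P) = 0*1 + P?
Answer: 784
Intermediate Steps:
M(s, P) = P (M(s, P) = 0 + P = P)
(M(2, -2 - 5)*k(-1) + 14)**2 = ((-2 - 5)*6 + 14)**2 = (-7*6 + 14)**2 = (-42 + 14)**2 = (-28)**2 = 784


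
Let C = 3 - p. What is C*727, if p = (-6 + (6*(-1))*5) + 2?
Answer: 26899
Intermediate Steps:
p = -34 (p = (-6 - 6*5) + 2 = (-6 - 30) + 2 = -36 + 2 = -34)
C = 37 (C = 3 - 1*(-34) = 3 + 34 = 37)
C*727 = 37*727 = 26899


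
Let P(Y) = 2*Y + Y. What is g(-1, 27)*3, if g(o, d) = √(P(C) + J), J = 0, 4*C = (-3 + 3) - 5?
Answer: 3*I*√15/2 ≈ 5.8095*I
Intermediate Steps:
C = -5/4 (C = ((-3 + 3) - 5)/4 = (0 - 5)/4 = (¼)*(-5) = -5/4 ≈ -1.2500)
P(Y) = 3*Y
g(o, d) = I*√15/2 (g(o, d) = √(3*(-5/4) + 0) = √(-15/4 + 0) = √(-15/4) = I*√15/2)
g(-1, 27)*3 = (I*√15/2)*3 = 3*I*√15/2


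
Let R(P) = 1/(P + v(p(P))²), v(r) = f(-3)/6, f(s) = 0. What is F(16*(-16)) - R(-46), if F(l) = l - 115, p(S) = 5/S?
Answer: -17065/46 ≈ -370.98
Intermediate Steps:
v(r) = 0 (v(r) = 0/6 = 0*(⅙) = 0)
F(l) = -115 + l
R(P) = 1/P (R(P) = 1/(P + 0²) = 1/(P + 0) = 1/P)
F(16*(-16)) - R(-46) = (-115 + 16*(-16)) - 1/(-46) = (-115 - 256) - 1*(-1/46) = -371 + 1/46 = -17065/46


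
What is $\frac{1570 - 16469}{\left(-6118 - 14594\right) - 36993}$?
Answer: $\frac{14899}{57705} \approx 0.25819$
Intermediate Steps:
$\frac{1570 - 16469}{\left(-6118 - 14594\right) - 36993} = - \frac{14899}{\left(-6118 - 14594\right) - 36993} = - \frac{14899}{-20712 - 36993} = - \frac{14899}{-57705} = \left(-14899\right) \left(- \frac{1}{57705}\right) = \frac{14899}{57705}$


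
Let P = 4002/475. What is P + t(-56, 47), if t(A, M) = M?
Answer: 26327/475 ≈ 55.425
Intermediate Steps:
P = 4002/475 (P = 4002*(1/475) = 4002/475 ≈ 8.4253)
P + t(-56, 47) = 4002/475 + 47 = 26327/475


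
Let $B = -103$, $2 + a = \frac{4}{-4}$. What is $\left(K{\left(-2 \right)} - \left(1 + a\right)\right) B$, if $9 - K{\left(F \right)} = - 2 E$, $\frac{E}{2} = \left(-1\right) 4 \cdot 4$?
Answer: $5459$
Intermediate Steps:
$a = -3$ ($a = -2 + \frac{4}{-4} = -2 + 4 \left(- \frac{1}{4}\right) = -2 - 1 = -3$)
$E = -32$ ($E = 2 \left(-1\right) 4 \cdot 4 = 2 \left(\left(-4\right) 4\right) = 2 \left(-16\right) = -32$)
$K{\left(F \right)} = -55$ ($K{\left(F \right)} = 9 - \left(-2\right) \left(-32\right) = 9 - 64 = -55$)
$\left(K{\left(-2 \right)} - \left(1 + a\right)\right) B = \left(-55 - -2\right) \left(-103\right) = \left(-55 + \left(3 - 1\right)\right) \left(-103\right) = \left(-55 + 2\right) \left(-103\right) = \left(-53\right) \left(-103\right) = 5459$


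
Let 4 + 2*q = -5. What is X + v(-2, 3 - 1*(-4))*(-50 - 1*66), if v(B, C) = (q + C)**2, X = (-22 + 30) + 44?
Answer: -673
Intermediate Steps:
q = -9/2 (q = -2 + (1/2)*(-5) = -2 - 5/2 = -9/2 ≈ -4.5000)
X = 52 (X = 8 + 44 = 52)
v(B, C) = (-9/2 + C)**2
X + v(-2, 3 - 1*(-4))*(-50 - 1*66) = 52 + ((-9 + 2*(3 - 1*(-4)))**2/4)*(-50 - 1*66) = 52 + ((-9 + 2*(3 + 4))**2/4)*(-50 - 66) = 52 + ((-9 + 2*7)**2/4)*(-116) = 52 + ((-9 + 14)**2/4)*(-116) = 52 + ((1/4)*5**2)*(-116) = 52 + ((1/4)*25)*(-116) = 52 + (25/4)*(-116) = 52 - 725 = -673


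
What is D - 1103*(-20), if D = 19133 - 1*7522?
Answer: 33671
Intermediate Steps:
D = 11611 (D = 19133 - 7522 = 11611)
D - 1103*(-20) = 11611 - 1103*(-20) = 11611 + 22060 = 33671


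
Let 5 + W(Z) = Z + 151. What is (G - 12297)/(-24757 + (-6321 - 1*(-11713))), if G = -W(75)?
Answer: 12518/19365 ≈ 0.64642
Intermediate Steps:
W(Z) = 146 + Z (W(Z) = -5 + (Z + 151) = -5 + (151 + Z) = 146 + Z)
G = -221 (G = -(146 + 75) = -1*221 = -221)
(G - 12297)/(-24757 + (-6321 - 1*(-11713))) = (-221 - 12297)/(-24757 + (-6321 - 1*(-11713))) = -12518/(-24757 + (-6321 + 11713)) = -12518/(-24757 + 5392) = -12518/(-19365) = -12518*(-1/19365) = 12518/19365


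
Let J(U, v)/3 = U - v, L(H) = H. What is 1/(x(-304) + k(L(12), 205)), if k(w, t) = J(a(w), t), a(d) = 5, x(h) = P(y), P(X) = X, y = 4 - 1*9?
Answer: -1/605 ≈ -0.0016529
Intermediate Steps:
y = -5 (y = 4 - 9 = -5)
x(h) = -5
J(U, v) = -3*v + 3*U (J(U, v) = 3*(U - v) = -3*v + 3*U)
k(w, t) = 15 - 3*t (k(w, t) = -3*t + 3*5 = -3*t + 15 = 15 - 3*t)
1/(x(-304) + k(L(12), 205)) = 1/(-5 + (15 - 3*205)) = 1/(-5 + (15 - 615)) = 1/(-5 - 600) = 1/(-605) = -1/605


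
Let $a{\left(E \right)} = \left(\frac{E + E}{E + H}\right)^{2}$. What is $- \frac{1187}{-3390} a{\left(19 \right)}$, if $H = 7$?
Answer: $\frac{428507}{572910} \approx 0.74795$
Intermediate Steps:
$a{\left(E \right)} = \frac{4 E^{2}}{\left(7 + E\right)^{2}}$ ($a{\left(E \right)} = \left(\frac{E + E}{E + 7}\right)^{2} = \left(\frac{2 E}{7 + E}\right)^{2} = \frac{4 E^{2}}{\left(7 + E\right)^{2}}$)
$- \frac{1187}{-3390} a{\left(19 \right)} = - \frac{1187}{-3390} \frac{4 \cdot 19^{2}}{\left(7 + 19\right)^{2}} = \left(-1187\right) \left(- \frac{1}{3390}\right) 4 \cdot 361 \cdot \frac{1}{676} = \frac{1187 \cdot 4 \cdot 361 \cdot \frac{1}{676}}{3390} = \frac{1187}{3390} \cdot \frac{361}{169} = \frac{428507}{572910}$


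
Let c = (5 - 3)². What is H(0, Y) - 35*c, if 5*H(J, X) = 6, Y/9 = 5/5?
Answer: -694/5 ≈ -138.80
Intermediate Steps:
Y = 9 (Y = 9*(5/5) = 9*(5*(⅕)) = 9*1 = 9)
c = 4 (c = 2² = 4)
H(J, X) = 6/5 (H(J, X) = (⅕)*6 = 6/5)
H(0, Y) - 35*c = 6/5 - 35*4 = 6/5 - 140 = -694/5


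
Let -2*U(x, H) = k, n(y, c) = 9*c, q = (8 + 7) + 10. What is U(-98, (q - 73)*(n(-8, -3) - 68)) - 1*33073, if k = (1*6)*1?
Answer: -33076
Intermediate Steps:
q = 25 (q = 15 + 10 = 25)
k = 6 (k = 6*1 = 6)
U(x, H) = -3 (U(x, H) = -1/2*6 = -3)
U(-98, (q - 73)*(n(-8, -3) - 68)) - 1*33073 = -3 - 1*33073 = -3 - 33073 = -33076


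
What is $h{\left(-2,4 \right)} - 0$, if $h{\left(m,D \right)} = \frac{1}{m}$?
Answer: $- \frac{1}{2} \approx -0.5$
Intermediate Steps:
$h{\left(-2,4 \right)} - 0 = \frac{1}{-2} - 0 = - \frac{1}{2} + 0 = - \frac{1}{2}$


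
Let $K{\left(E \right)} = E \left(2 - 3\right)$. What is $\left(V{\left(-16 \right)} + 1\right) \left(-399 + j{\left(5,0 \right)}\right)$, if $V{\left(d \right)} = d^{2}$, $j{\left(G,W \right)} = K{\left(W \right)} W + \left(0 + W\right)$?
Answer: $-102543$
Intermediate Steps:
$K{\left(E \right)} = - E$ ($K{\left(E \right)} = E \left(-1\right) = - E$)
$j{\left(G,W \right)} = W - W^{2}$ ($j{\left(G,W \right)} = - W W + \left(0 + W\right) = - W^{2} + W = W - W^{2}$)
$\left(V{\left(-16 \right)} + 1\right) \left(-399 + j{\left(5,0 \right)}\right) = \left(\left(-16\right)^{2} + 1\right) \left(-399 + 0 \left(1 - 0\right)\right) = \left(256 + 1\right) \left(-399 + 0 \left(1 + 0\right)\right) = 257 \left(-399 + 0 \cdot 1\right) = 257 \left(-399 + 0\right) = 257 \left(-399\right) = -102543$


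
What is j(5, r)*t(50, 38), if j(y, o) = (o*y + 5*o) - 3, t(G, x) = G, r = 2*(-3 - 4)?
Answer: -7150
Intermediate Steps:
r = -14 (r = 2*(-7) = -14)
j(y, o) = -3 + 5*o + o*y (j(y, o) = (5*o + o*y) - 3 = -3 + 5*o + o*y)
j(5, r)*t(50, 38) = (-3 + 5*(-14) - 14*5)*50 = (-3 - 70 - 70)*50 = -143*50 = -7150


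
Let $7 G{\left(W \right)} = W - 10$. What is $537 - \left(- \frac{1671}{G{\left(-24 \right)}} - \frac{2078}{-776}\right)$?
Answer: $\frac{1255171}{6596} \approx 190.29$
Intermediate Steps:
$G{\left(W \right)} = - \frac{10}{7} + \frac{W}{7}$ ($G{\left(W \right)} = \frac{W - 10}{7} = \frac{-10 + W}{7} = - \frac{10}{7} + \frac{W}{7}$)
$537 - \left(- \frac{1671}{G{\left(-24 \right)}} - \frac{2078}{-776}\right) = 537 - \left(- \frac{1671}{- \frac{10}{7} + \frac{1}{7} \left(-24\right)} - \frac{2078}{-776}\right) = 537 - \left(- \frac{1671}{- \frac{10}{7} - \frac{24}{7}} - - \frac{1039}{388}\right) = 537 - \left(- \frac{1671}{- \frac{34}{7}} + \frac{1039}{388}\right) = 537 - \left(\left(-1671\right) \left(- \frac{7}{34}\right) + \frac{1039}{388}\right) = 537 - \left(\frac{11697}{34} + \frac{1039}{388}\right) = 537 - \frac{2286881}{6596} = \frac{1255171}{6596}$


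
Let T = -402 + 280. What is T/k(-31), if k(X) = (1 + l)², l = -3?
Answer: -61/2 ≈ -30.500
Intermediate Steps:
k(X) = 4 (k(X) = (1 - 3)² = (-2)² = 4)
T = -122
T/k(-31) = -122/4 = -122*¼ = -61/2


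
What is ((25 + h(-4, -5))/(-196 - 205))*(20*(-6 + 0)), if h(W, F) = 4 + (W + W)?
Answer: 2520/401 ≈ 6.2843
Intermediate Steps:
h(W, F) = 4 + 2*W
((25 + h(-4, -5))/(-196 - 205))*(20*(-6 + 0)) = ((25 + (4 + 2*(-4)))/(-196 - 205))*(20*(-6 + 0)) = ((25 + (4 - 8))/(-401))*(20*(-6)) = ((25 - 4)*(-1/401))*(-120) = (21*(-1/401))*(-120) = -21/401*(-120) = 2520/401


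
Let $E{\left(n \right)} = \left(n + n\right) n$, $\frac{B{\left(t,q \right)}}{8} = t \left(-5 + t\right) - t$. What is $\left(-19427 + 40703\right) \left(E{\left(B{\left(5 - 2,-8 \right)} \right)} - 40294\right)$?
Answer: $-636705576$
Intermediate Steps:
$B{\left(t,q \right)} = - 8 t + 8 t \left(-5 + t\right)$ ($B{\left(t,q \right)} = 8 \left(t \left(-5 + t\right) - t\right) = 8 \left(- t + t \left(-5 + t\right)\right) = - 8 t + 8 t \left(-5 + t\right)$)
$E{\left(n \right)} = 2 n^{2}$ ($E{\left(n \right)} = 2 n n = 2 n^{2}$)
$\left(-19427 + 40703\right) \left(E{\left(B{\left(5 - 2,-8 \right)} \right)} - 40294\right) = \left(-19427 + 40703\right) \left(2 \left(8 \left(5 - 2\right) \left(-6 + \left(5 - 2\right)\right)\right)^{2} - 40294\right) = 21276 \left(2 \left(8 \left(5 - 2\right) \left(-6 + \left(5 - 2\right)\right)\right)^{2} - 40294\right) = 21276 \left(2 \left(8 \cdot 3 \left(-6 + 3\right)\right)^{2} - 40294\right) = 21276 \left(2 \left(8 \cdot 3 \left(-3\right)\right)^{2} - 40294\right) = 21276 \left(2 \left(-72\right)^{2} - 40294\right) = 21276 \left(2 \cdot 5184 - 40294\right) = 21276 \left(10368 - 40294\right) = 21276 \left(-29926\right) = -636705576$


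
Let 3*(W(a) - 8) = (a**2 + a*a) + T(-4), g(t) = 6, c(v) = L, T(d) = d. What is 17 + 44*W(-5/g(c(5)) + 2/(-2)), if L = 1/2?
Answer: 11041/27 ≈ 408.93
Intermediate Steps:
L = 1/2 ≈ 0.50000
c(v) = 1/2
W(a) = 20/3 + 2*a**2/3 (W(a) = 8 + ((a**2 + a*a) - 4)/3 = 8 + ((a**2 + a**2) - 4)/3 = 8 + (2*a**2 - 4)/3 = 8 + (-4 + 2*a**2)/3 = 8 + (-4/3 + 2*a**2/3) = 20/3 + 2*a**2/3)
17 + 44*W(-5/g(c(5)) + 2/(-2)) = 17 + 44*(20/3 + 2*(-5/6 + 2/(-2))**2/3) = 17 + 44*(20/3 + 2*(-5*1/6 + 2*(-1/2))**2/3) = 17 + 44*(20/3 + 2*(-5/6 - 1)**2/3) = 17 + 44*(20/3 + 2*(-11/6)**2/3) = 17 + 44*(20/3 + (2/3)*(121/36)) = 17 + 44*(20/3 + 121/54) = 17 + 44*(481/54) = 17 + 10582/27 = 11041/27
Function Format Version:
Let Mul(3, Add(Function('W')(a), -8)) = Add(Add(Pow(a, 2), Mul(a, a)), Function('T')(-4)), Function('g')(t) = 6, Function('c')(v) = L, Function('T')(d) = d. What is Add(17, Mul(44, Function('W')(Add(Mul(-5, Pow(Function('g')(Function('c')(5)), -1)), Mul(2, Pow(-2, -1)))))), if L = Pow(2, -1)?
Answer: Rational(11041, 27) ≈ 408.93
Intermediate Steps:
L = Rational(1, 2) ≈ 0.50000
Function('c')(v) = Rational(1, 2)
Function('W')(a) = Add(Rational(20, 3), Mul(Rational(2, 3), Pow(a, 2))) (Function('W')(a) = Add(8, Mul(Rational(1, 3), Add(Add(Pow(a, 2), Mul(a, a)), -4))) = Add(8, Mul(Rational(1, 3), Add(Add(Pow(a, 2), Pow(a, 2)), -4))) = Add(8, Mul(Rational(1, 3), Add(Mul(2, Pow(a, 2)), -4))) = Add(8, Mul(Rational(1, 3), Add(-4, Mul(2, Pow(a, 2))))) = Add(8, Add(Rational(-4, 3), Mul(Rational(2, 3), Pow(a, 2)))) = Add(Rational(20, 3), Mul(Rational(2, 3), Pow(a, 2))))
Add(17, Mul(44, Function('W')(Add(Mul(-5, Pow(Function('g')(Function('c')(5)), -1)), Mul(2, Pow(-2, -1)))))) = Add(17, Mul(44, Add(Rational(20, 3), Mul(Rational(2, 3), Pow(Add(Mul(-5, Pow(6, -1)), Mul(2, Pow(-2, -1))), 2))))) = Add(17, Mul(44, Add(Rational(20, 3), Mul(Rational(2, 3), Pow(Add(Mul(-5, Rational(1, 6)), Mul(2, Rational(-1, 2))), 2))))) = Add(17, Mul(44, Add(Rational(20, 3), Mul(Rational(2, 3), Pow(Add(Rational(-5, 6), -1), 2))))) = Add(17, Mul(44, Add(Rational(20, 3), Mul(Rational(2, 3), Pow(Rational(-11, 6), 2))))) = Add(17, Mul(44, Add(Rational(20, 3), Mul(Rational(2, 3), Rational(121, 36))))) = Add(17, Mul(44, Add(Rational(20, 3), Rational(121, 54)))) = Add(17, Mul(44, Rational(481, 54))) = Add(17, Rational(10582, 27)) = Rational(11041, 27)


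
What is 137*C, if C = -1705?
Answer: -233585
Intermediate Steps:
137*C = 137*(-1705) = -233585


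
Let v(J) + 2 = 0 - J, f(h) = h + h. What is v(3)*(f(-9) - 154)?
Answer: 860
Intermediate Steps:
f(h) = 2*h
v(J) = -2 - J (v(J) = -2 + (0 - J) = -2 - J)
v(3)*(f(-9) - 154) = (-2 - 1*3)*(2*(-9) - 154) = (-2 - 3)*(-18 - 154) = -5*(-172) = 860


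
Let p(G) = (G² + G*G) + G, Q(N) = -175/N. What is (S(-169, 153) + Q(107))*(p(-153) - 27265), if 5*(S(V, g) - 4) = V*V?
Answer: 11862292960/107 ≈ 1.1086e+8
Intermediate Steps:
S(V, g) = 4 + V²/5 (S(V, g) = 4 + (V*V)/5 = 4 + V²/5)
p(G) = G + 2*G² (p(G) = (G² + G²) + G = 2*G² + G = G + 2*G²)
(S(-169, 153) + Q(107))*(p(-153) - 27265) = ((4 + (⅕)*(-169)²) - 175/107)*(-153*(1 + 2*(-153)) - 27265) = ((4 + (⅕)*28561) - 175*1/107)*(-153*(1 - 306) - 27265) = ((4 + 28561/5) - 175/107)*(-153*(-305) - 27265) = (28581/5 - 175/107)*(46665 - 27265) = (3057292/535)*19400 = 11862292960/107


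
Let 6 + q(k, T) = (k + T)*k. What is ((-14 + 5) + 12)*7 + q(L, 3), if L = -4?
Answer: 19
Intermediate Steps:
q(k, T) = -6 + k*(T + k) (q(k, T) = -6 + (k + T)*k = -6 + (T + k)*k = -6 + k*(T + k))
((-14 + 5) + 12)*7 + q(L, 3) = ((-14 + 5) + 12)*7 + (-6 + (-4)² + 3*(-4)) = (-9 + 12)*7 + (-6 + 16 - 12) = 3*7 - 2 = 21 - 2 = 19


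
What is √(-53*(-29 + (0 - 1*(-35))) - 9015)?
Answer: 3*I*√1037 ≈ 96.607*I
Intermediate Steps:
√(-53*(-29 + (0 - 1*(-35))) - 9015) = √(-53*(-29 + (0 + 35)) - 9015) = √(-53*(-29 + 35) - 9015) = √(-53*6 - 9015) = √(-318 - 9015) = √(-9333) = 3*I*√1037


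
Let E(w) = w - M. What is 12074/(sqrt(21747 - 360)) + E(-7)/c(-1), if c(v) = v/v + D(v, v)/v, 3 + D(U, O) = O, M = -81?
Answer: 74/5 + 12074*sqrt(21387)/21387 ≈ 97.361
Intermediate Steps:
D(U, O) = -3 + O
E(w) = 81 + w (E(w) = w - 1*(-81) = w + 81 = 81 + w)
c(v) = 1 + (-3 + v)/v (c(v) = v/v + (-3 + v)/v = 1 + (-3 + v)/v)
12074/(sqrt(21747 - 360)) + E(-7)/c(-1) = 12074/(sqrt(21747 - 360)) + (81 - 7)/(2 - 3/(-1)) = 12074/(sqrt(21387)) + 74/(2 - 3*(-1)) = 12074*(sqrt(21387)/21387) + 74/(2 + 3) = 12074*sqrt(21387)/21387 + 74/5 = 74/5 + 12074*sqrt(21387)/21387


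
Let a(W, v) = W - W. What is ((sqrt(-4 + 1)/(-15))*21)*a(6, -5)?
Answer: 0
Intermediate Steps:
a(W, v) = 0
((sqrt(-4 + 1)/(-15))*21)*a(6, -5) = ((sqrt(-4 + 1)/(-15))*21)*0 = ((sqrt(-3)*(-1/15))*21)*0 = (((I*sqrt(3))*(-1/15))*21)*0 = (-I*sqrt(3)/15*21)*0 = -7*I*sqrt(3)/5*0 = 0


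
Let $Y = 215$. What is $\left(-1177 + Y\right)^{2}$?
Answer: $925444$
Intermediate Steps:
$\left(-1177 + Y\right)^{2} = \left(-1177 + 215\right)^{2} = \left(-962\right)^{2} = 925444$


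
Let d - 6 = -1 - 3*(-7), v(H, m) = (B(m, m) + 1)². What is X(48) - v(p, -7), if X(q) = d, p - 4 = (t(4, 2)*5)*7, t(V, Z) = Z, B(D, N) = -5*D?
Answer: -1270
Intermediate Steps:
p = 74 (p = 4 + (2*5)*7 = 4 + 10*7 = 4 + 70 = 74)
v(H, m) = (1 - 5*m)² (v(H, m) = (-5*m + 1)² = (1 - 5*m)²)
d = 26 (d = 6 + (-1 - 3*(-7)) = 6 + (-1 + 21) = 6 + 20 = 26)
X(q) = 26
X(48) - v(p, -7) = 26 - (-1 + 5*(-7))² = 26 - (-1 - 35)² = 26 - 1*(-36)² = 26 - 1*1296 = 26 - 1296 = -1270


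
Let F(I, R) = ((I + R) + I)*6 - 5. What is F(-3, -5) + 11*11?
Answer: 50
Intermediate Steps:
F(I, R) = -5 + 6*R + 12*I (F(I, R) = (R + 2*I)*6 - 5 = (6*R + 12*I) - 5 = -5 + 6*R + 12*I)
F(-3, -5) + 11*11 = (-5 + 6*(-5) + 12*(-3)) + 11*11 = (-5 - 30 - 36) + 121 = -71 + 121 = 50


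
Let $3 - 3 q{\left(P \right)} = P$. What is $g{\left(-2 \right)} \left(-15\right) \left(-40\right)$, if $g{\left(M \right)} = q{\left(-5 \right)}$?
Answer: $1600$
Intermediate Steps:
$q{\left(P \right)} = 1 - \frac{P}{3}$
$g{\left(M \right)} = \frac{8}{3}$ ($g{\left(M \right)} = 1 - - \frac{5}{3} = 1 + \frac{5}{3} = \frac{8}{3}$)
$g{\left(-2 \right)} \left(-15\right) \left(-40\right) = \frac{8}{3} \left(-15\right) \left(-40\right) = \left(-40\right) \left(-40\right) = 1600$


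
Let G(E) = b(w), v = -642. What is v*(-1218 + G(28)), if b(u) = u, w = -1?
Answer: 782598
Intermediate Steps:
G(E) = -1
v*(-1218 + G(28)) = -642*(-1218 - 1) = -642*(-1219) = 782598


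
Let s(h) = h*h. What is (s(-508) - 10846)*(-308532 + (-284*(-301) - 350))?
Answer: -55228006764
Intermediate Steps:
s(h) = h²
(s(-508) - 10846)*(-308532 + (-284*(-301) - 350)) = ((-508)² - 10846)*(-308532 + (-284*(-301) - 350)) = (258064 - 10846)*(-308532 + (85484 - 350)) = 247218*(-308532 + 85134) = 247218*(-223398) = -55228006764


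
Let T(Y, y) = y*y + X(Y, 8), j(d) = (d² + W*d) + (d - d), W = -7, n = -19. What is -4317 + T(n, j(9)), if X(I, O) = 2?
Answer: -3991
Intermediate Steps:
j(d) = d² - 7*d (j(d) = (d² - 7*d) + (d - d) = (d² - 7*d) + 0 = d² - 7*d)
T(Y, y) = 2 + y² (T(Y, y) = y*y + 2 = y² + 2 = 2 + y²)
-4317 + T(n, j(9)) = -4317 + (2 + (9*(-7 + 9))²) = -4317 + (2 + (9*2)²) = -4317 + (2 + 18²) = -4317 + (2 + 324) = -4317 + 326 = -3991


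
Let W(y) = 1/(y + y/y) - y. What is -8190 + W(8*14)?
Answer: -938125/113 ≈ -8302.0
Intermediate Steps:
W(y) = 1/(1 + y) - y (W(y) = 1/(y + 1) - y = 1/(1 + y) - y)
-8190 + W(8*14) = -8190 + (1 - 8*14 - (8*14)²)/(1 + 8*14) = -8190 + (1 - 1*112 - 1*112²)/(1 + 112) = -8190 + (1 - 112 - 1*12544)/113 = -8190 + (1 - 112 - 12544)/113 = -8190 + (1/113)*(-12655) = -8190 - 12655/113 = -938125/113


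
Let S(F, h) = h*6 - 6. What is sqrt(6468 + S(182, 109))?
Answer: 2*sqrt(1779) ≈ 84.356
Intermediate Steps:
S(F, h) = -6 + 6*h (S(F, h) = 6*h - 6 = -6 + 6*h)
sqrt(6468 + S(182, 109)) = sqrt(6468 + (-6 + 6*109)) = sqrt(6468 + (-6 + 654)) = sqrt(6468 + 648) = sqrt(7116) = 2*sqrt(1779)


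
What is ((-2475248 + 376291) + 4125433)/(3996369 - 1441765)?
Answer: 506619/638651 ≈ 0.79326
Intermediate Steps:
((-2475248 + 376291) + 4125433)/(3996369 - 1441765) = (-2098957 + 4125433)/2554604 = 2026476*(1/2554604) = 506619/638651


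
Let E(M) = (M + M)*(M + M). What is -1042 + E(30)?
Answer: 2558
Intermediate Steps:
E(M) = 4*M**2 (E(M) = (2*M)*(2*M) = 4*M**2)
-1042 + E(30) = -1042 + 4*30**2 = -1042 + 4*900 = -1042 + 3600 = 2558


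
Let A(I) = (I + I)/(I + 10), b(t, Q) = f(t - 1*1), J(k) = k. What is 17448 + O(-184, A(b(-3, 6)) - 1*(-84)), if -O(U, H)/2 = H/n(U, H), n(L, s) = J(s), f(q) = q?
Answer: 17446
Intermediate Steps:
n(L, s) = s
b(t, Q) = -1 + t (b(t, Q) = t - 1*1 = t - 1 = -1 + t)
A(I) = 2*I/(10 + I) (A(I) = (2*I)/(10 + I) = 2*I/(10 + I))
O(U, H) = -2 (O(U, H) = -2*H/H = -2*1 = -2)
17448 + O(-184, A(b(-3, 6)) - 1*(-84)) = 17448 - 2 = 17446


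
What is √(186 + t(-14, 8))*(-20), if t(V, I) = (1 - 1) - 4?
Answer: -20*√182 ≈ -269.81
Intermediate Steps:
t(V, I) = -4 (t(V, I) = 0 - 4 = -4)
√(186 + t(-14, 8))*(-20) = √(186 - 4)*(-20) = √182*(-20) = -20*√182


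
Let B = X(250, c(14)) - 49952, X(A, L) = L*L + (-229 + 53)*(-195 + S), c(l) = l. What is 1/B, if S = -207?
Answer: 1/20996 ≈ 4.7628e-5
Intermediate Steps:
X(A, L) = 70752 + L**2 (X(A, L) = L*L + (-229 + 53)*(-195 - 207) = L**2 - 176*(-402) = L**2 + 70752 = 70752 + L**2)
B = 20996 (B = (70752 + 14**2) - 49952 = (70752 + 196) - 49952 = 70948 - 49952 = 20996)
1/B = 1/20996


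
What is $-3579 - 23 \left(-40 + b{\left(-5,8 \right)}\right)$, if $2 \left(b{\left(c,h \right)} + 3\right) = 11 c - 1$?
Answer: $-1946$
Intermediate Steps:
$b{\left(c,h \right)} = - \frac{7}{2} + \frac{11 c}{2}$ ($b{\left(c,h \right)} = -3 + \frac{11 c - 1}{2} = -3 + \frac{-1 + 11 c}{2} = -3 + \left(- \frac{1}{2} + \frac{11 c}{2}\right) = - \frac{7}{2} + \frac{11 c}{2}$)
$-3579 - 23 \left(-40 + b{\left(-5,8 \right)}\right) = -3579 - 23 \left(-40 + \left(- \frac{7}{2} + \frac{11}{2} \left(-5\right)\right)\right) = -3579 - 23 \left(-40 - 31\right) = -3579 - -1633 = -3579 + 1633 = -1946$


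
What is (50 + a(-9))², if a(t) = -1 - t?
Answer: 3364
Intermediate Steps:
(50 + a(-9))² = (50 + (-1 - 1*(-9)))² = (50 + (-1 + 9))² = (50 + 8)² = 58² = 3364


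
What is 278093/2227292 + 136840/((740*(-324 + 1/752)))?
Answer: -8952835730401/20078901515188 ≈ -0.44588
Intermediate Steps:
278093/2227292 + 136840/((740*(-324 + 1/752))) = 278093*(1/2227292) + 136840/((740*(-324 + 1/752))) = 278093/2227292 + 136840/((740*(-243647/752))) = 278093/2227292 + 136840/(-45074695/188) = 278093/2227292 + 136840*(-188/45074695) = 278093/2227292 - 5145184/9014939 = -8952835730401/20078901515188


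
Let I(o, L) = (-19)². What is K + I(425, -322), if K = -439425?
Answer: -439064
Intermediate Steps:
I(o, L) = 361
K + I(425, -322) = -439425 + 361 = -439064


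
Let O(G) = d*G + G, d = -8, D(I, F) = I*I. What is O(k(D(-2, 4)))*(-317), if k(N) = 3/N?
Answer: 6657/4 ≈ 1664.3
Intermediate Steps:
D(I, F) = I²
O(G) = -7*G (O(G) = -8*G + G = -7*G)
O(k(D(-2, 4)))*(-317) = -21/((-2)²)*(-317) = -21/4*(-317) = 6657/4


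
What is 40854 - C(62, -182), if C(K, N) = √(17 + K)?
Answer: 40854 - √79 ≈ 40845.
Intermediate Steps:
40854 - C(62, -182) = 40854 - √(17 + 62) = 40854 - √79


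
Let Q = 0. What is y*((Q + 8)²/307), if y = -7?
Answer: -448/307 ≈ -1.4593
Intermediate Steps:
y*((Q + 8)²/307) = -7*(0 + 8)²/307 = -7*8²/307 = -448/307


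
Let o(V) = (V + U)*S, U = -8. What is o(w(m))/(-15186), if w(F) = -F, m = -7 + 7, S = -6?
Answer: -8/2531 ≈ -0.0031608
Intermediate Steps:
m = 0
o(V) = 48 - 6*V (o(V) = (V - 8)*(-6) = (-8 + V)*(-6) = 48 - 6*V)
o(w(m))/(-15186) = (48 - (-6)*0)/(-15186) = (48 - 6*0)*(-1/15186) = (48 + 0)*(-1/15186) = 48*(-1/15186) = -8/2531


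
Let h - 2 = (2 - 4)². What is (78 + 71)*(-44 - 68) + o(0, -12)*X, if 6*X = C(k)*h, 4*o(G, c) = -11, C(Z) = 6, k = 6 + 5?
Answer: -33409/2 ≈ -16705.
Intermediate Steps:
k = 11
h = 6 (h = 2 + (2 - 4)² = 2 + (-2)² = 2 + 4 = 6)
o(G, c) = -11/4 (o(G, c) = (¼)*(-11) = -11/4)
X = 6 (X = (6*6)/6 = (⅙)*36 = 6)
(78 + 71)*(-44 - 68) + o(0, -12)*X = (78 + 71)*(-44 - 68) - 11/4*6 = 149*(-112) - 33/2 = -16688 - 33/2 = -33409/2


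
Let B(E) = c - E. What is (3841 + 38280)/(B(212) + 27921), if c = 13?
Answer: 42121/27722 ≈ 1.5194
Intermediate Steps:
B(E) = 13 - E
(3841 + 38280)/(B(212) + 27921) = (3841 + 38280)/((13 - 1*212) + 27921) = 42121/((13 - 212) + 27921) = 42121/(-199 + 27921) = 42121/27722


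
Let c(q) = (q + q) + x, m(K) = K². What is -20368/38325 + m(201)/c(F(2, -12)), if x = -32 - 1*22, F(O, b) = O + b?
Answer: -1549875557/2836050 ≈ -546.49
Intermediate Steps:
x = -54 (x = -32 - 22 = -54)
c(q) = -54 + 2*q (c(q) = (q + q) - 54 = 2*q - 54 = -54 + 2*q)
-20368/38325 + m(201)/c(F(2, -12)) = -20368/38325 + 201²/(-54 + 2*(2 - 12)) = -20368*1/38325 + 40401/(-54 + 2*(-10)) = -20368/38325 + 40401/(-54 - 20) = -20368/38325 + 40401/(-74) = -20368/38325 + 40401*(-1/74) = -20368/38325 - 40401/74 = -1549875557/2836050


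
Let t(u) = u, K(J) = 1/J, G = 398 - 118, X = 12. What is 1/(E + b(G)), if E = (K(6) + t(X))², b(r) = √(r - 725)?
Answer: 191844/28974961 - 1296*I*√445/28974961 ≈ 0.006621 - 0.00094354*I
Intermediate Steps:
G = 280
b(r) = √(-725 + r)
E = 5329/36 (E = (1/6 + 12)² = (⅙ + 12)² = (73/6)² = 5329/36 ≈ 148.03)
1/(E + b(G)) = 1/(5329/36 + √(-725 + 280)) = 1/(5329/36 + √(-445)) = 1/(5329/36 + I*√445)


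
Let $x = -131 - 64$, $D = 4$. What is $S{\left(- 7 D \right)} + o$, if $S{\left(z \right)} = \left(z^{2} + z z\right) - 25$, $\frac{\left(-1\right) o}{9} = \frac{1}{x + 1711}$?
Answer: $\frac{2339179}{1516} \approx 1543.0$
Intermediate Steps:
$x = -195$ ($x = -131 - 64 = -195$)
$o = - \frac{9}{1516}$ ($o = - \frac{9}{-195 + 1711} = - \frac{9}{1516} \approx -0.0059367$)
$S{\left(z \right)} = -25 + 2 z^{2}$ ($S{\left(z \right)} = \left(z^{2} + z^{2}\right) - 25 = 2 z^{2} - 25 = -25 + 2 z^{2}$)
$S{\left(- 7 D \right)} + o = \left(-25 + 2 \left(\left(-7\right) 4\right)^{2}\right) - \frac{9}{1516} = \left(-25 + 2 \left(-28\right)^{2}\right) - \frac{9}{1516} = \left(-25 + 2 \cdot 784\right) - \frac{9}{1516} = \left(-25 + 1568\right) - \frac{9}{1516} = 1543 - \frac{9}{1516} = \frac{2339179}{1516}$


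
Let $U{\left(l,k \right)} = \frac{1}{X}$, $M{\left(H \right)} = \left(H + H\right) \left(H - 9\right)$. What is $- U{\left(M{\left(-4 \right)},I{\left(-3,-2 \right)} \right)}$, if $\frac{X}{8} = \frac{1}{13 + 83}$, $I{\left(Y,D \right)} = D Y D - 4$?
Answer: $-12$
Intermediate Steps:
$I{\left(Y,D \right)} = -4 + Y D^{2}$ ($I{\left(Y,D \right)} = Y D^{2} - 4 = -4 + Y D^{2}$)
$X = \frac{1}{12}$ ($X = \frac{8}{13 + 83} = \frac{8}{96} = 8 \cdot \frac{1}{96} = \frac{1}{12} \approx 0.083333$)
$M{\left(H \right)} = 2 H \left(-9 + H\right)$
$U{\left(l,k \right)} = 12$ ($U{\left(l,k \right)} = \frac{1}{\frac{1}{12}} = 12$)
$- U{\left(M{\left(-4 \right)},I{\left(-3,-2 \right)} \right)} = \left(-1\right) 12 = -12$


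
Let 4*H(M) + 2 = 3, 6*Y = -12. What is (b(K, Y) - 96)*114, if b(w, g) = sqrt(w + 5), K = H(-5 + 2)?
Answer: -10944 + 57*sqrt(21) ≈ -10683.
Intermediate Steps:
Y = -2 (Y = (1/6)*(-12) = -2)
H(M) = 1/4 (H(M) = -1/2 + (1/4)*3 = -1/2 + 3/4 = 1/4)
K = 1/4 ≈ 0.25000
b(w, g) = sqrt(5 + w)
(b(K, Y) - 96)*114 = (sqrt(5 + 1/4) - 96)*114 = (sqrt(21/4) - 96)*114 = (sqrt(21)/2 - 96)*114 = (-96 + sqrt(21)/2)*114 = -10944 + 57*sqrt(21)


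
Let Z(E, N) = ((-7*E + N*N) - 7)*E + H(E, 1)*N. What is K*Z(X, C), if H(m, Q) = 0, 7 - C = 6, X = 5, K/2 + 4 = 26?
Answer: -9020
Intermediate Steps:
K = 44 (K = -8 + 2*26 = -8 + 52 = 44)
C = 1 (C = 7 - 1*6 = 7 - 6 = 1)
Z(E, N) = E*(-7 + N**2 - 7*E) (Z(E, N) = ((-7*E + N*N) - 7)*E + 0*N = ((-7*E + N**2) - 7)*E + 0 = ((N**2 - 7*E) - 7)*E + 0 = (-7 + N**2 - 7*E)*E + 0 = E*(-7 + N**2 - 7*E) + 0 = E*(-7 + N**2 - 7*E))
K*Z(X, C) = 44*(5*(-7 + 1**2 - 7*5)) = 44*(5*(-7 + 1 - 35)) = 44*(5*(-41)) = 44*(-205) = -9020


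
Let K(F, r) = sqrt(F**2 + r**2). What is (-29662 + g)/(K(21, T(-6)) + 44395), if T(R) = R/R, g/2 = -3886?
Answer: -42612370/50536297 + 12478*sqrt(442)/656971861 ≈ -0.84280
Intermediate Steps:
g = -7772 (g = 2*(-3886) = -7772)
T(R) = 1
(-29662 + g)/(K(21, T(-6)) + 44395) = (-29662 - 7772)/(sqrt(21**2 + 1**2) + 44395) = -37434/(sqrt(441 + 1) + 44395) = -37434/(sqrt(442) + 44395) = -37434/(44395 + sqrt(442))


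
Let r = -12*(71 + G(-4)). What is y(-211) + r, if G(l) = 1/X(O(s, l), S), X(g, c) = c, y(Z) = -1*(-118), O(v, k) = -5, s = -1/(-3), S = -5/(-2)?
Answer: -3694/5 ≈ -738.80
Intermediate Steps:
S = 5/2 (S = -5*(-1/2) = 5/2 ≈ 2.5000)
s = 1/3 (s = -1*(-1/3) = 1/3 ≈ 0.33333)
y(Z) = 118
G(l) = 2/5 (G(l) = 1/(5/2) = 2/5)
r = -4284/5 (r = -12*(71 + 2/5) = -12*357/5 = -4284/5 ≈ -856.80)
y(-211) + r = 118 - 4284/5 = -3694/5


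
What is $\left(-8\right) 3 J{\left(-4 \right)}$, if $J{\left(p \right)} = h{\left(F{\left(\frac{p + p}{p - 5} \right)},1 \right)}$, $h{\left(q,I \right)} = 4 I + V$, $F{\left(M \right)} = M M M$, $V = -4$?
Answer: $0$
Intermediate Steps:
$F{\left(M \right)} = M^{3}$ ($F{\left(M \right)} = M^{2} M = M^{3}$)
$h{\left(q,I \right)} = -4 + 4 I$ ($h{\left(q,I \right)} = 4 I - 4 = -4 + 4 I$)
$J{\left(p \right)} = 0$ ($J{\left(p \right)} = -4 + 4 \cdot 1 = -4 + 4 = 0$)
$\left(-8\right) 3 J{\left(-4 \right)} = \left(-8\right) 3 \cdot 0 = \left(-24\right) 0 = 0$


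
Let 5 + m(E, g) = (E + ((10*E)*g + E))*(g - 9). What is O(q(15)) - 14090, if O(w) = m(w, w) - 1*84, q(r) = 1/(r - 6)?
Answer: -10338731/729 ≈ -14182.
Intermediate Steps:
q(r) = 1/(-6 + r)
m(E, g) = -5 + (-9 + g)*(2*E + 10*E*g) (m(E, g) = -5 + (E + ((10*E)*g + E))*(g - 9) = -5 + (E + (10*E*g + E))*(-9 + g) = -5 + (E + (E + 10*E*g))*(-9 + g) = -5 + (2*E + 10*E*g)*(-9 + g) = -5 + (-9 + g)*(2*E + 10*E*g))
O(w) = -89 - 88*w² - 18*w + 10*w³ (O(w) = (-5 - 18*w - 88*w*w + 10*w*w²) - 1*84 = (-5 - 18*w - 88*w² + 10*w³) - 84 = (-5 - 88*w² - 18*w + 10*w³) - 84 = -89 - 88*w² - 18*w + 10*w³)
O(q(15)) - 14090 = (-89 - 88/(-6 + 15)² - 18/(-6 + 15) + 10*(1/(-6 + 15))³) - 14090 = (-89 - 88*(1/9)² - 18/9 + 10*(1/9)³) - 14090 = (-89 - 88*(⅑)² - 18*⅑ + 10*(⅑)³) - 14090 = (-89 - 88*1/81 - 2 + 10*(1/729)) - 14090 = (-89 - 88/81 - 2 + 10/729) - 14090 = -67121/729 - 14090 = -10338731/729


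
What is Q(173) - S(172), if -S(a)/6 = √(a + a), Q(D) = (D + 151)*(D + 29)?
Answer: 65448 + 12*√86 ≈ 65559.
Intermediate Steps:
Q(D) = (29 + D)*(151 + D) (Q(D) = (151 + D)*(29 + D) = (29 + D)*(151 + D))
S(a) = -6*√2*√a (S(a) = -6*√(a + a) = -6*√2*√a)
Q(173) - S(172) = (4379 + 173² + 180*173) - (-6)*√2*√172 = (4379 + 29929 + 31140) - (-6)*√2*2*√43 = 65448 - (-12)*√86 = 65448 + 12*√86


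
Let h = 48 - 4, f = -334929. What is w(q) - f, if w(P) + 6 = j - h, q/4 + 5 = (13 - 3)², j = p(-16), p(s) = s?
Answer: 334863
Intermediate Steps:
h = 44
j = -16
q = 380 (q = -20 + 4*(13 - 3)² = -20 + 4*10² = -20 + 4*100 = -20 + 400 = 380)
w(P) = -66 (w(P) = -6 + (-16 - 1*44) = -6 + (-16 - 44) = -6 - 60 = -66)
w(q) - f = -66 - 1*(-334929) = -66 + 334929 = 334863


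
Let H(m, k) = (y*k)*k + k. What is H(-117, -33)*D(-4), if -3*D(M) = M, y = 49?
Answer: 71104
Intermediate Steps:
D(M) = -M/3
H(m, k) = k + 49*k² (H(m, k) = (49*k)*k + k = 49*k² + k = k + 49*k²)
H(-117, -33)*D(-4) = (-33*(1 + 49*(-33)))*(-⅓*(-4)) = -33*(1 - 1617)*(4/3) = -33*(-1616)*(4/3) = 53328*(4/3) = 71104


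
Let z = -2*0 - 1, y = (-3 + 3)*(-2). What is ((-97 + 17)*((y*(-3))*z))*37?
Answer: 0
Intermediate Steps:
y = 0 (y = 0*(-2) = 0)
z = -1 (z = 0 - 1 = -1)
((-97 + 17)*((y*(-3))*z))*37 = ((-97 + 17)*((0*(-3))*(-1)))*37 = -0*(-1)*37 = -80*0*37 = 0*37 = 0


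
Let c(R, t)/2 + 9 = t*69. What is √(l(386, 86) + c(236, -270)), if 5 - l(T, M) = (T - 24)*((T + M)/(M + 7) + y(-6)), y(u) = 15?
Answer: I*√385228599/93 ≈ 211.05*I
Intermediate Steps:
c(R, t) = -18 + 138*t (c(R, t) = -18 + 2*(t*69) = -18 + 2*(69*t) = -18 + 138*t)
l(T, M) = 5 - (-24 + T)*(15 + (M + T)/(7 + M)) (l(T, M) = 5 - (T - 24)*((T + M)/(M + 7) + 15) = 5 - (-24 + T)*((M + T)/(7 + M) + 15) = 5 - (-24 + T)*(15 + (M + T)/(7 + M)))
√(l(386, 86) + c(236, -270)) = √((2555 - 1*386² - 81*386 + 389*86 - 16*86*386)/(7 + 86) + (-18 + 138*(-270))) = √((2555 - 1*148996 - 31266 + 33454 - 531136)/93 + (-18 - 37260)) = √((2555 - 148996 - 31266 + 33454 - 531136)/93 - 37278) = √((1/93)*(-675389) - 37278) = √(-675389/93 - 37278) = √(-4142243/93) = I*√385228599/93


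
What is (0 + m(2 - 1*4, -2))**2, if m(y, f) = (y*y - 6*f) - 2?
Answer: 196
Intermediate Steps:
m(y, f) = -2 + y**2 - 6*f (m(y, f) = (y**2 - 6*f) - 2 = -2 + y**2 - 6*f)
(0 + m(2 - 1*4, -2))**2 = (0 + (-2 + (2 - 1*4)**2 - 6*(-2)))**2 = (0 + (-2 + (2 - 4)**2 + 12))**2 = (0 + (-2 + (-2)**2 + 12))**2 = (0 + (-2 + 4 + 12))**2 = (0 + 14)**2 = 14**2 = 196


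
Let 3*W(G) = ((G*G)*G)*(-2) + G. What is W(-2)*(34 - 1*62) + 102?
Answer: -86/3 ≈ -28.667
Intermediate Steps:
W(G) = -2*G³/3 + G/3 (W(G) = (((G*G)*G)*(-2) + G)/3 = ((G²*G)*(-2) + G)/3 = (G³*(-2) + G)/3 = (-2*G³ + G)/3 = (G - 2*G³)/3 = -2*G³/3 + G/3)
W(-2)*(34 - 1*62) + 102 = ((⅓)*(-2)*(1 - 2*(-2)²))*(34 - 1*62) + 102 = ((⅓)*(-2)*(1 - 2*4))*(34 - 62) + 102 = ((⅓)*(-2)*(1 - 8))*(-28) + 102 = ((⅓)*(-2)*(-7))*(-28) + 102 = (14/3)*(-28) + 102 = -392/3 + 102 = -86/3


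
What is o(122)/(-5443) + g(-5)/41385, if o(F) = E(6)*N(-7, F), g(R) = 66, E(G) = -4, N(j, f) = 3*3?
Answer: 616366/75086185 ≈ 0.0082088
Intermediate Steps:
N(j, f) = 9
o(F) = -36 (o(F) = -4*9 = -36)
o(122)/(-5443) + g(-5)/41385 = -36/(-5443) + 66/41385 = -36*(-1/5443) + 66*(1/41385) = 36/5443 + 22/13795 = 616366/75086185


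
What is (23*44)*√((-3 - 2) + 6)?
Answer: 1012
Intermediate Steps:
(23*44)*√((-3 - 2) + 6) = 1012*√(-5 + 6) = 1012*√1 = 1012*1 = 1012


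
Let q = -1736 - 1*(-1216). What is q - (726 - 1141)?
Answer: -105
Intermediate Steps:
q = -520 (q = -1736 + 1216 = -520)
q - (726 - 1141) = -520 - (726 - 1141) = -520 - 1*(-415) = -520 + 415 = -105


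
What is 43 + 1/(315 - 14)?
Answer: 12944/301 ≈ 43.003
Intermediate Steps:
43 + 1/(315 - 14) = 43 + 1/301 = 12944/301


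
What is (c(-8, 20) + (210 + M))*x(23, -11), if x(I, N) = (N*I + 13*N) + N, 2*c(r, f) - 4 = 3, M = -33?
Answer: -146927/2 ≈ -73464.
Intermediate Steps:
c(r, f) = 7/2 (c(r, f) = 2 + (1/2)*3 = 2 + 3/2 = 7/2)
x(I, N) = 14*N + I*N (x(I, N) = (I*N + 13*N) + N = (13*N + I*N) + N = 14*N + I*N)
(c(-8, 20) + (210 + M))*x(23, -11) = (7/2 + (210 - 33))*(-11*(14 + 23)) = (7/2 + 177)*(-11*37) = (361/2)*(-407) = -146927/2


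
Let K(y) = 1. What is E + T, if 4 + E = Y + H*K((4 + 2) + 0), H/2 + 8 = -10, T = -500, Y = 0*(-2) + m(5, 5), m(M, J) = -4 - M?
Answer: -549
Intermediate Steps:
Y = -9 (Y = 0*(-2) + (-4 - 1*5) = 0 + (-4 - 5) = 0 - 9 = -9)
H = -36 (H = -16 + 2*(-10) = -16 - 20 = -36)
E = -49 (E = -4 + (-9 - 36*1) = -4 + (-9 - 36) = -4 - 45 = -49)
E + T = -49 - 500 = -549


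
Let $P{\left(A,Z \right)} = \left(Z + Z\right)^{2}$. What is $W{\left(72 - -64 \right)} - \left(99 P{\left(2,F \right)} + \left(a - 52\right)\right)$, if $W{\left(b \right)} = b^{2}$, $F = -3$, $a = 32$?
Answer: $14952$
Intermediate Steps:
$P{\left(A,Z \right)} = 4 Z^{2}$ ($P{\left(A,Z \right)} = \left(2 Z\right)^{2} = 4 Z^{2}$)
$W{\left(72 - -64 \right)} - \left(99 P{\left(2,F \right)} + \left(a - 52\right)\right) = \left(72 - -64\right)^{2} - \left(99 \cdot 4 \left(-3\right)^{2} + \left(32 - 52\right)\right) = \left(72 + 64\right)^{2} - \left(99 \cdot 4 \cdot 9 - 20\right) = 136^{2} - \left(99 \cdot 36 - 20\right) = 18496 - \left(3564 - 20\right) = 18496 - 3544 = 14952$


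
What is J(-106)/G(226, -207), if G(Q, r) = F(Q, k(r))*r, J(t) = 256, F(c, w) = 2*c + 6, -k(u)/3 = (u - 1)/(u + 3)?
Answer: -128/47403 ≈ -0.0027003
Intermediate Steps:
k(u) = -3*(-1 + u)/(3 + u) (k(u) = -3*(u - 1)/(u + 3) = -3*(-1 + u)/(3 + u))
F(c, w) = 6 + 2*c
G(Q, r) = r*(6 + 2*Q) (G(Q, r) = (6 + 2*Q)*r = r*(6 + 2*Q))
J(-106)/G(226, -207) = 256/((2*(-207)*(3 + 226))) = 256/((2*(-207)*229)) = 256/(-94806) = 256*(-1/94806) = -128/47403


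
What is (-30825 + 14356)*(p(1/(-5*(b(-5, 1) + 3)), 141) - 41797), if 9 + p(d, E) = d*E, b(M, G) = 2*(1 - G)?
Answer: 3443289113/5 ≈ 6.8866e+8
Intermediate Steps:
b(M, G) = 2 - 2*G
p(d, E) = -9 + E*d (p(d, E) = -9 + d*E = -9 + E*d)
(-30825 + 14356)*(p(1/(-5*(b(-5, 1) + 3)), 141) - 41797) = (-30825 + 14356)*((-9 + 141/((-5*((2 - 2*1) + 3)))) - 41797) = -16469*((-9 + 141/((-5*((2 - 2) + 3)))) - 41797) = -16469*((-9 + 141/((-5*(0 + 3)))) - 41797) = -16469*((-9 + 141/((-5*3))) - 41797) = -16469*((-9 + 141/(-15)) - 41797) = -16469*((-9 + 141*(-1/15)) - 41797) = -16469*((-9 - 47/5) - 41797) = -16469*(-92/5 - 41797) = -16469*(-209077/5) = 3443289113/5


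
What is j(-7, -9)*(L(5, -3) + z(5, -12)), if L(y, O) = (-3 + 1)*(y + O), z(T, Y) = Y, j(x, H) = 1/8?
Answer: -2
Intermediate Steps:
j(x, H) = ⅛
L(y, O) = -2*O - 2*y (L(y, O) = -2*(O + y) = -2*O - 2*y)
j(-7, -9)*(L(5, -3) + z(5, -12)) = ((-2*(-3) - 2*5) - 12)/8 = ((6 - 10) - 12)/8 = (-4 - 12)/8 = (⅛)*(-16) = -2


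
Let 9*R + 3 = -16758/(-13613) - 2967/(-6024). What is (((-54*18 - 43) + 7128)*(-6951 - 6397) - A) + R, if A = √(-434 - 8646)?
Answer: -20073849184527455/246014136 - 2*I*√2270 ≈ -8.1596e+7 - 95.289*I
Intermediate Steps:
A = 2*I*√2270 (A = √(-9080) = 2*I*√2270 ≈ 95.289*I)
R = -34891391/246014136 (R = -⅓ + (-16758/(-13613) - 2967/(-6024))/9 = -⅓ + (-16758*(-1/13613) - 2967*(-1/6024))/9 = -⅓ + (16758/13613 + 989/2008)/9 = -⅓ + (⅑)*(47113321/27334904) = -⅓ + 47113321/246014136 = -34891391/246014136 ≈ -0.14183)
(((-54*18 - 43) + 7128)*(-6951 - 6397) - A) + R = (((-54*18 - 43) + 7128)*(-6951 - 6397) - 2*I*√2270) - 34891391/246014136 = (((-972 - 43) + 7128)*(-13348) - 2*I*√2270) - 34891391/246014136 = ((-1015 + 7128)*(-13348) - 2*I*√2270) - 34891391/246014136 = (6113*(-13348) - 2*I*√2270) - 34891391/246014136 = (-81596324 - 2*I*√2270) - 34891391/246014136 = -20073849184527455/246014136 - 2*I*√2270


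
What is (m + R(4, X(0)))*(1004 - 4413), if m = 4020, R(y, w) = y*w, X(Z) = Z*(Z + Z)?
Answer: -13704180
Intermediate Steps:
X(Z) = 2*Z² (X(Z) = Z*(2*Z) = 2*Z²)
R(y, w) = w*y
(m + R(4, X(0)))*(1004 - 4413) = (4020 + (2*0²)*4)*(1004 - 4413) = (4020 + (2*0)*4)*(-3409) = (4020 + 0*4)*(-3409) = (4020 + 0)*(-3409) = 4020*(-3409) = -13704180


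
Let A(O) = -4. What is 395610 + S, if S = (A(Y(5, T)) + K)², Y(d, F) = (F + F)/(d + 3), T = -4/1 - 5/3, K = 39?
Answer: 396835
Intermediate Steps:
T = -17/3 (T = -4*1 - 5*⅓ = -4 - 5/3 = -17/3 ≈ -5.6667)
Y(d, F) = 2*F/(3 + d) (Y(d, F) = (2*F)/(3 + d) = 2*F/(3 + d))
S = 1225 (S = (-4 + 39)² = 35² = 1225)
395610 + S = 395610 + 1225 = 396835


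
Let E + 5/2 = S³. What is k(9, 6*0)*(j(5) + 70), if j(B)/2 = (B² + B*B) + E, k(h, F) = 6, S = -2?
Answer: 894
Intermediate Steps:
E = -21/2 (E = -5/2 + (-2)³ = -5/2 - 8 = -21/2 ≈ -10.500)
j(B) = -21 + 4*B² (j(B) = 2*((B² + B*B) - 21/2) = 2*((B² + B²) - 21/2) = 2*(2*B² - 21/2) = 2*(-21/2 + 2*B²) = -21 + 4*B²)
k(9, 6*0)*(j(5) + 70) = 6*((-21 + 4*5²) + 70) = 6*((-21 + 4*25) + 70) = 6*((-21 + 100) + 70) = 6*(79 + 70) = 6*149 = 894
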